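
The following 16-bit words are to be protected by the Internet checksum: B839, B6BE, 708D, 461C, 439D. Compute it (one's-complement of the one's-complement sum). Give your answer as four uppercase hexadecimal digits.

96C0

One's-complement addition (fold any carry out of bit 15 back into bit 0):
  0xB839 + 0xB6BE = 0x16EF7 → wrap carry → 0x6EF8
  0x6EF8 + 0x708D = 0x0DF85
  0xDF85 + 0x461C = 0x125A1 → wrap carry → 0x25A2
  0x25A2 + 0x439D = 0x0693F
One's-complement sum = 0x693F.
Checksum = ~0x693F & 0xFFFF = 0x96C0.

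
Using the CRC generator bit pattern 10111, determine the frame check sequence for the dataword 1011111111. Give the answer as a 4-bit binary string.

Append 4 zeros: 10111111110000. Divide by 10111 (XOR where the leading bit is 1):
  pos 0: 10111 XOR 10111 = 00000
  pos 5: 11111 XOR 10111 = 01000
  pos 6: 10000 XOR 10111 = 00111
  pos 8: 11100 XOR 10111 = 01011
  pos 9: 10110 XOR 10111 = 00001
Remainder (last 4 bits) = 0001. This is the CRC / FCS.

0001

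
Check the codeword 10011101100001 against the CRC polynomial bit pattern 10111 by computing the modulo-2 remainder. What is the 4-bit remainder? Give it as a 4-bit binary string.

0001

Modulo-2 division of 10011101100001 by 10111:
  pos 0: 10011 XOR 10111 = 00100
  pos 2: 10010 XOR 10111 = 00101
  pos 4: 10111 XOR 10111 = 00000
Remainder = 0001 (nonzero — an error is detected).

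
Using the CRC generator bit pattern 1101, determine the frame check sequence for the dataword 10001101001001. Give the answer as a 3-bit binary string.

111

Append 3 zeros: 10001101001001000. Divide by 1101 (XOR where the leading bit is 1):
  pos 0: 1000 XOR 1101 = 0101
  pos 1: 1011 XOR 1101 = 0110
  pos 2: 1101 XOR 1101 = 0000
  pos 7: 1001 XOR 1101 = 0100
  pos 8: 1000 XOR 1101 = 0101
  pos 9: 1010 XOR 1101 = 0111
  pos 10: 1111 XOR 1101 = 0010
  pos 12: 1000 XOR 1101 = 0101
  pos 13: 1010 XOR 1101 = 0111
Remainder (last 3 bits) = 111. This is the CRC / FCS.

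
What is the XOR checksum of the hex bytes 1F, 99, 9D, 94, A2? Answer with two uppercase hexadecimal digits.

2D

XOR the bytes together:
  start with 0x1F
  0x1F ⊕ 0x99 = 0x86
  0x86 ⊕ 0x9D = 0x1B
  0x1B ⊕ 0x94 = 0x8F
  0x8F ⊕ 0xA2 = 0x2D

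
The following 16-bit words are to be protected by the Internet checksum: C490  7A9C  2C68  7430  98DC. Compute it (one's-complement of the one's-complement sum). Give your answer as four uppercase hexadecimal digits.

875D

One's-complement addition (fold any carry out of bit 15 back into bit 0):
  0xC490 + 0x7A9C = 0x13F2C → wrap carry → 0x3F2D
  0x3F2D + 0x2C68 = 0x06B95
  0x6B95 + 0x7430 = 0x0DFC5
  0xDFC5 + 0x98DC = 0x178A1 → wrap carry → 0x78A2
One's-complement sum = 0x78A2.
Checksum = ~0x78A2 & 0xFFFF = 0x875D.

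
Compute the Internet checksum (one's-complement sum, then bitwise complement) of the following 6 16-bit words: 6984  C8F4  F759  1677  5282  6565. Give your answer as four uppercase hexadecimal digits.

One's-complement addition (fold any carry out of bit 15 back into bit 0):
  0x6984 + 0xC8F4 = 0x13278 → wrap carry → 0x3279
  0x3279 + 0xF759 = 0x129D2 → wrap carry → 0x29D3
  0x29D3 + 0x1677 = 0x0404A
  0x404A + 0x5282 = 0x092CC
  0x92CC + 0x6565 = 0x0F831
One's-complement sum = 0xF831.
Checksum = ~0xF831 & 0xFFFF = 0x07CE.

07CE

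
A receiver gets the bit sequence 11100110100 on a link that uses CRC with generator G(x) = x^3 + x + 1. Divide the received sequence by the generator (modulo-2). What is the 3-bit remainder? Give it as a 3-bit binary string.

000

Modulo-2 division of 11100110100 by 1011:
  pos 0: 1110 XOR 1011 = 0101
  pos 1: 1010 XOR 1011 = 0001
  pos 4: 1110 XOR 1011 = 0101
  pos 5: 1011 XOR 1011 = 0000
Remainder = 000 (zero — the frame passes the CRC check).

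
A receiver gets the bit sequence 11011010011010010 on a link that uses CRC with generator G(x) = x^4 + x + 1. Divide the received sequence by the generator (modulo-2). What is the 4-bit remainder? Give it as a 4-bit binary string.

Modulo-2 division of 11011010011010010 by 10011:
  pos 0: 11011 XOR 10011 = 01000
  pos 1: 10000 XOR 10011 = 00011
  pos 4: 11100 XOR 10011 = 01111
  pos 5: 11111 XOR 10011 = 01100
  pos 6: 11001 XOR 10011 = 01010
  pos 7: 10100 XOR 10011 = 00111
  pos 9: 11110 XOR 10011 = 01101
  pos 10: 11010 XOR 10011 = 01001
  pos 11: 10011 XOR 10011 = 00000
Remainder = 0000 (zero — the frame passes the CRC check).

0000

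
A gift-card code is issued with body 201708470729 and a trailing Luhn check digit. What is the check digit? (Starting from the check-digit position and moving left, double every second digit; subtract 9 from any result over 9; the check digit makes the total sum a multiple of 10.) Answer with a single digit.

Partial digits right→left: 9 2 7 0 7 4 8 0 7 1 0 2
Double every second digit counting from the check-digit position (so the 1st, 3rd, 5th, ... of the partial from the right).
  doubled (with −9 where >9): 9 5 5 7 5 0 → sum 31
  kept as-is: 2 0 4 0 1 2 → sum 9
Total = 31 + 9 = 40.
Check digit = (10 − (40 mod 10)) mod 10 = 0.

0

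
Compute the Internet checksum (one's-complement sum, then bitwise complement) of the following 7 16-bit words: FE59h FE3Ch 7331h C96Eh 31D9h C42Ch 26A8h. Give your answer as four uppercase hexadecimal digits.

AA1A

One's-complement addition (fold any carry out of bit 15 back into bit 0):
  0xFE59 + 0xFE3C = 0x1FC95 → wrap carry → 0xFC96
  0xFC96 + 0x7331 = 0x16FC7 → wrap carry → 0x6FC8
  0x6FC8 + 0xC96E = 0x13936 → wrap carry → 0x3937
  0x3937 + 0x31D9 = 0x06B10
  0x6B10 + 0xC42C = 0x12F3C → wrap carry → 0x2F3D
  0x2F3D + 0x26A8 = 0x055E5
One's-complement sum = 0x55E5.
Checksum = ~0x55E5 & 0xFFFF = 0xAA1A.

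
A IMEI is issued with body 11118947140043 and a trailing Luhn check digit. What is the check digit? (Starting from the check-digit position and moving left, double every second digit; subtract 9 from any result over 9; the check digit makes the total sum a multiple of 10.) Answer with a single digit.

9

Partial digits right→left: 3 4 0 0 4 1 7 4 9 8 1 1 1 1
Double every second digit counting from the check-digit position (so the 1st, 3rd, 5th, ... of the partial from the right).
  doubled (with −9 where >9): 6 0 8 5 9 2 2 → sum 32
  kept as-is: 4 0 1 4 8 1 1 → sum 19
Total = 32 + 19 = 51.
Check digit = (10 − (51 mod 10)) mod 10 = 9.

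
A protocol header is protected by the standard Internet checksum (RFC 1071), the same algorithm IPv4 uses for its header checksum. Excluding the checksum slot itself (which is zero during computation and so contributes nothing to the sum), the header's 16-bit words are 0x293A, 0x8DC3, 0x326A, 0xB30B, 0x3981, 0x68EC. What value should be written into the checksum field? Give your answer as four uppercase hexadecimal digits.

One's-complement addition (fold any carry out of bit 15 back into bit 0):
  0x293A + 0x8DC3 = 0x0B6FD
  0xB6FD + 0x326A = 0x0E967
  0xE967 + 0xB30B = 0x19C72 → wrap carry → 0x9C73
  0x9C73 + 0x3981 = 0x0D5F4
  0xD5F4 + 0x68EC = 0x13EE0 → wrap carry → 0x3EE1
One's-complement sum = 0x3EE1.
Checksum = ~0x3EE1 & 0xFFFF = 0xC11E.

C11E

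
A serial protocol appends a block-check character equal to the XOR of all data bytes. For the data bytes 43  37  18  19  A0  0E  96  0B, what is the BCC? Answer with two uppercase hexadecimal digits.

XOR the bytes together:
  start with 0x43
  0x43 ⊕ 0x37 = 0x74
  0x74 ⊕ 0x18 = 0x6C
  0x6C ⊕ 0x19 = 0x75
  0x75 ⊕ 0xA0 = 0xD5
  0xD5 ⊕ 0x0E = 0xDB
  0xDB ⊕ 0x96 = 0x4D
  0x4D ⊕ 0x0B = 0x46

46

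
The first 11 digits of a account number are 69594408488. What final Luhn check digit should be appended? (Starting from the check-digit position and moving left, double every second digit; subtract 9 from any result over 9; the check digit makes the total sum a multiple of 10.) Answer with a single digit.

5

Partial digits right→left: 8 8 4 8 0 4 4 9 5 9 6
Double every second digit counting from the check-digit position (so the 1st, 3rd, 5th, ... of the partial from the right).
  doubled (with −9 where >9): 7 8 0 8 1 3 → sum 27
  kept as-is: 8 8 4 9 9 → sum 38
Total = 27 + 38 = 65.
Check digit = (10 − (65 mod 10)) mod 10 = 5.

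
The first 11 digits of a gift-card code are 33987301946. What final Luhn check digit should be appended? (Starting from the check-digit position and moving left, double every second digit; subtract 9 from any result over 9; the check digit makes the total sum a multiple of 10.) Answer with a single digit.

9

Partial digits right→left: 6 4 9 1 0 3 7 8 9 3 3
Double every second digit counting from the check-digit position (so the 1st, 3rd, 5th, ... of the partial from the right).
  doubled (with −9 where >9): 3 9 0 5 9 6 → sum 32
  kept as-is: 4 1 3 8 3 → sum 19
Total = 32 + 19 = 51.
Check digit = (10 − (51 mod 10)) mod 10 = 9.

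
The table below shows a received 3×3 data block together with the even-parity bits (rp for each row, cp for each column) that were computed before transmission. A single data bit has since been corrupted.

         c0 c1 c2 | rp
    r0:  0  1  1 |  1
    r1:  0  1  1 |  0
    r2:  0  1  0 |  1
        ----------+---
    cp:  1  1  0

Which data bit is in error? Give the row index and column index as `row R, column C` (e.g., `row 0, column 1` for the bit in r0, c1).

Recompute each row's even parity and compare to rp:
  r0: data parity 0, sent rp 1 → mismatch
  r1: data parity 0, sent rp 0 → ok
  r2: data parity 1, sent rp 1 → ok
Recompute each column's even parity and compare to cp:
  c0: data parity 0, sent cp 1 → mismatch
  c1: data parity 1, sent cp 1 → ok
  c2: data parity 0, sent cp 0 → ok
Exactly one row (r0) and one column (c0) fail → the flipped bit is at their intersection.

row 0, column 0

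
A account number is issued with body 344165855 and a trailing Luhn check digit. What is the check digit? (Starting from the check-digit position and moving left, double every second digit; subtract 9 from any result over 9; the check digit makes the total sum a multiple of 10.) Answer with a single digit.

Partial digits right→left: 5 5 8 5 6 1 4 4 3
Double every second digit counting from the check-digit position (so the 1st, 3rd, 5th, ... of the partial from the right).
  doubled (with −9 where >9): 1 7 3 8 6 → sum 25
  kept as-is: 5 5 1 4 → sum 15
Total = 25 + 15 = 40.
Check digit = (10 − (40 mod 10)) mod 10 = 0.

0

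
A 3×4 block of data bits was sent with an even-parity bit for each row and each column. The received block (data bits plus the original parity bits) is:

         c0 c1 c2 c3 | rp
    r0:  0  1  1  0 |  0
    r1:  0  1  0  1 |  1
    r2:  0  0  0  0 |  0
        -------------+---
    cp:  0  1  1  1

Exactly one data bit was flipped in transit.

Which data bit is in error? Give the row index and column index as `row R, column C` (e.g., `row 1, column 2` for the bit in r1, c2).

Recompute each row's even parity and compare to rp:
  r0: data parity 0, sent rp 0 → ok
  r1: data parity 0, sent rp 1 → mismatch
  r2: data parity 0, sent rp 0 → ok
Recompute each column's even parity and compare to cp:
  c0: data parity 0, sent cp 0 → ok
  c1: data parity 0, sent cp 1 → mismatch
  c2: data parity 1, sent cp 1 → ok
  c3: data parity 1, sent cp 1 → ok
Exactly one row (r1) and one column (c1) fail → the flipped bit is at their intersection.

row 1, column 1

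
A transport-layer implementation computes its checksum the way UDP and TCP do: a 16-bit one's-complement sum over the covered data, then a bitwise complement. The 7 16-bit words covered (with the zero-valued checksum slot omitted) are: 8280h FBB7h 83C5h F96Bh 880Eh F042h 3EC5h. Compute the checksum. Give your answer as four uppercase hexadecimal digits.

4D7F

One's-complement addition (fold any carry out of bit 15 back into bit 0):
  0x8280 + 0xFBB7 = 0x17E37 → wrap carry → 0x7E38
  0x7E38 + 0x83C5 = 0x101FD → wrap carry → 0x01FE
  0x01FE + 0xF96B = 0x0FB69
  0xFB69 + 0x880E = 0x18377 → wrap carry → 0x8378
  0x8378 + 0xF042 = 0x173BA → wrap carry → 0x73BB
  0x73BB + 0x3EC5 = 0x0B280
One's-complement sum = 0xB280.
Checksum = ~0xB280 & 0xFFFF = 0x4D7F.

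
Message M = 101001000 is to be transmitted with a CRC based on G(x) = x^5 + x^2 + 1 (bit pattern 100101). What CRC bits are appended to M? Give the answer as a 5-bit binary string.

Append 5 zeros: 10100100000000. Divide by 100101 (XOR where the leading bit is 1):
  pos 0: 101001 XOR 100101 = 001100
  pos 2: 110000 XOR 100101 = 010101
  pos 3: 101010 XOR 100101 = 001111
  pos 5: 111100 XOR 100101 = 011001
  pos 6: 110010 XOR 100101 = 010111
  pos 7: 101110 XOR 100101 = 001011
Remainder (last 5 bits) = 10110. This is the CRC / FCS.

10110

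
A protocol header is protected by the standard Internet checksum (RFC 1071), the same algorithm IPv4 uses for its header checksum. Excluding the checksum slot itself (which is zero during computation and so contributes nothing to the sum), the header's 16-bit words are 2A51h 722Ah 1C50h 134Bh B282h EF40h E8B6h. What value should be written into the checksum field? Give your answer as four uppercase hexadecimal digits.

A96E

One's-complement addition (fold any carry out of bit 15 back into bit 0):
  0x2A51 + 0x722A = 0x09C7B
  0x9C7B + 0x1C50 = 0x0B8CB
  0xB8CB + 0x134B = 0x0CC16
  0xCC16 + 0xB282 = 0x17E98 → wrap carry → 0x7E99
  0x7E99 + 0xEF40 = 0x16DD9 → wrap carry → 0x6DDA
  0x6DDA + 0xE8B6 = 0x15690 → wrap carry → 0x5691
One's-complement sum = 0x5691.
Checksum = ~0x5691 & 0xFFFF = 0xA96E.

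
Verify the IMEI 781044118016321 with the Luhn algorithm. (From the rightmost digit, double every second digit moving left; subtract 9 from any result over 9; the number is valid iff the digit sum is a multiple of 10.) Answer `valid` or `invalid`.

valid

From the right, keep odd positions and double even positions (subtract 9 from any doubled value over 9):
  doubled (positions 2,4,...): 4 3 0 2 8 0 7 → sum 24
  kept (positions 1,3,...): 1 3 1 8 1 4 1 7 → sum 26
Total = 50.
50 mod 10 = 0, so the number is valid.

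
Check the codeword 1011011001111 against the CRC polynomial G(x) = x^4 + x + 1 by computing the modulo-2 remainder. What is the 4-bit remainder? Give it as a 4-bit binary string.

1010

Modulo-2 division of 1011011001111 by 10011:
  pos 0: 10110 XOR 10011 = 00101
  pos 2: 10111 XOR 10011 = 00100
  pos 4: 10000 XOR 10011 = 00011
  pos 7: 11111 XOR 10011 = 01100
  pos 8: 11001 XOR 10011 = 01010
Remainder = 1010 (nonzero — an error is detected).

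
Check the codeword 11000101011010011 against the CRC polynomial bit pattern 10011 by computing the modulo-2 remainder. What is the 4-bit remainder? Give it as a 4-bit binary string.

Modulo-2 division of 11000101011010011 by 10011:
  pos 0: 11000 XOR 10011 = 01011
  pos 1: 10111 XOR 10011 = 00100
  pos 3: 10001 XOR 10011 = 00010
  pos 6: 10011 XOR 10011 = 00000
  pos 12: 10011 XOR 10011 = 00000
Remainder = 0000 (zero — the frame passes the CRC check).

0000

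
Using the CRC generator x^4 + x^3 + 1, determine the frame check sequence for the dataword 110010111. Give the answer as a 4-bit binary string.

1101

Append 4 zeros: 1100101110000. Divide by 11001 (XOR where the leading bit is 1):
  pos 0: 11001 XOR 11001 = 00000
  pos 6: 11100 XOR 11001 = 00101
  pos 8: 10100 XOR 11001 = 01101
Remainder (last 4 bits) = 1101. This is the CRC / FCS.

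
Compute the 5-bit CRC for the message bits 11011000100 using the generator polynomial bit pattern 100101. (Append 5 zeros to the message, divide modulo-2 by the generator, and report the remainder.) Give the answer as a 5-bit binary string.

Append 5 zeros: 1101100010000000. Divide by 100101 (XOR where the leading bit is 1):
  pos 0: 110110 XOR 100101 = 010011
  pos 1: 100110 XOR 100101 = 000011
  pos 5: 110100 XOR 100101 = 010001
  pos 6: 100010 XOR 100101 = 000111
  pos 9: 111000 XOR 100101 = 011101
  pos 10: 111010 XOR 100101 = 011111
Remainder (last 5 bits) = 11111. This is the CRC / FCS.

11111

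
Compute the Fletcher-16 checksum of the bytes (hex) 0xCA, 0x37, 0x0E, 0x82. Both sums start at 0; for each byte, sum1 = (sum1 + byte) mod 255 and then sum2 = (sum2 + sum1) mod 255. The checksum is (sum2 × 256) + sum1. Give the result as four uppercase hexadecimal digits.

6F92

Running sums (mod 255):
  after byte 0 (0xCA): sum1=202, sum2=202
  after byte 1 (0x37): sum1=2, sum2=204
  after byte 2 (0x0E): sum1=16, sum2=220
  after byte 3 (0x82): sum1=146, sum2=111
Checksum = sum2·256 + sum1 = 111·256 + 146 = 28562 = 0x6F92.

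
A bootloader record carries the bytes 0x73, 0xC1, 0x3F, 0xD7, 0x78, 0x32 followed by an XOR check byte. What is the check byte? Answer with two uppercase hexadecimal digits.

10

XOR the bytes together:
  start with 0x73
  0x73 ⊕ 0xC1 = 0xB2
  0xB2 ⊕ 0x3F = 0x8D
  0x8D ⊕ 0xD7 = 0x5A
  0x5A ⊕ 0x78 = 0x22
  0x22 ⊕ 0x32 = 0x10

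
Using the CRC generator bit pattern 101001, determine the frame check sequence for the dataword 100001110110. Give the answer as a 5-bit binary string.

Append 5 zeros: 10000111011000000. Divide by 101001 (XOR where the leading bit is 1):
  pos 0: 100001 XOR 101001 = 001000
  pos 2: 100011 XOR 101001 = 001010
  pos 4: 101001 XOR 101001 = 000000
  pos 10: 100000 XOR 101001 = 001001
Remainder (last 5 bits) = 10010. This is the CRC / FCS.

10010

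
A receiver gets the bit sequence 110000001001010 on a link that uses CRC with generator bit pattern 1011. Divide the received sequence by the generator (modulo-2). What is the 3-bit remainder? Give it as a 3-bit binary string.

Modulo-2 division of 110000001001010 by 1011:
  pos 0: 1100 XOR 1011 = 0111
  pos 1: 1110 XOR 1011 = 0101
  pos 2: 1010 XOR 1011 = 0001
  pos 5: 1001 XOR 1011 = 0010
  pos 7: 1000 XOR 1011 = 0011
  pos 9: 1110 XOR 1011 = 0101
  pos 10: 1011 XOR 1011 = 0000
Remainder = 000 (zero — the frame passes the CRC check).

000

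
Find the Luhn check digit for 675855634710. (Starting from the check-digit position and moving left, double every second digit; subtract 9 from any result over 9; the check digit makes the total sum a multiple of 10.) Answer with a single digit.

Partial digits right→left: 0 1 7 4 3 6 5 5 8 5 7 6
Double every second digit counting from the check-digit position (so the 1st, 3rd, 5th, ... of the partial from the right).
  doubled (with −9 where >9): 0 5 6 1 7 5 → sum 24
  kept as-is: 1 4 6 5 5 6 → sum 27
Total = 24 + 27 = 51.
Check digit = (10 − (51 mod 10)) mod 10 = 9.

9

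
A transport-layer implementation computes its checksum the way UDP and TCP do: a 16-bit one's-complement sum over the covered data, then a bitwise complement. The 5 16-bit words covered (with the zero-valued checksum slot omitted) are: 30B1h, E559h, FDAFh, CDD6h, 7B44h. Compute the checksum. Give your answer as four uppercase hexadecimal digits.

A329

One's-complement addition (fold any carry out of bit 15 back into bit 0):
  0x30B1 + 0xE559 = 0x1160A → wrap carry → 0x160B
  0x160B + 0xFDAF = 0x113BA → wrap carry → 0x13BB
  0x13BB + 0xCDD6 = 0x0E191
  0xE191 + 0x7B44 = 0x15CD5 → wrap carry → 0x5CD6
One's-complement sum = 0x5CD6.
Checksum = ~0x5CD6 & 0xFFFF = 0xA329.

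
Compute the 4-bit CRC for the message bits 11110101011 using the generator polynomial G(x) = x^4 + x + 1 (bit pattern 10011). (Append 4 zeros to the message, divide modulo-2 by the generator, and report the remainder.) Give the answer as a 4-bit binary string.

Append 4 zeros: 111101010110000. Divide by 10011 (XOR where the leading bit is 1):
  pos 0: 11110 XOR 10011 = 01101
  pos 1: 11011 XOR 10011 = 01000
  pos 2: 10000 XOR 10011 = 00011
  pos 5: 11101 XOR 10011 = 01110
  pos 6: 11101 XOR 10011 = 01110
  pos 7: 11100 XOR 10011 = 01111
  pos 8: 11110 XOR 10011 = 01101
  pos 9: 11010 XOR 10011 = 01001
  pos 10: 10010 XOR 10011 = 00001
Remainder (last 4 bits) = 0001. This is the CRC / FCS.

0001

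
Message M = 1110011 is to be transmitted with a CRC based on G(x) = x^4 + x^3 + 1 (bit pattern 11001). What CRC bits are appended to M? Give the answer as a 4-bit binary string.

Append 4 zeros: 11100110000. Divide by 11001 (XOR where the leading bit is 1):
  pos 0: 11100 XOR 11001 = 00101
  pos 2: 10111 XOR 11001 = 01110
  pos 3: 11100 XOR 11001 = 00101
  pos 5: 10100 XOR 11001 = 01101
  pos 6: 11010 XOR 11001 = 00011
Remainder (last 4 bits) = 0011. This is the CRC / FCS.

0011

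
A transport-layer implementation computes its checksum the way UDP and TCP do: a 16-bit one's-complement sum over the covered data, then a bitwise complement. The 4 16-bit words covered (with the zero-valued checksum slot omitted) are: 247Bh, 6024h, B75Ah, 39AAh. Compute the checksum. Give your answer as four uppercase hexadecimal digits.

One's-complement addition (fold any carry out of bit 15 back into bit 0):
  0x247B + 0x6024 = 0x0849F
  0x849F + 0xB75A = 0x13BF9 → wrap carry → 0x3BFA
  0x3BFA + 0x39AA = 0x075A4
One's-complement sum = 0x75A4.
Checksum = ~0x75A4 & 0xFFFF = 0x8A5B.

8A5B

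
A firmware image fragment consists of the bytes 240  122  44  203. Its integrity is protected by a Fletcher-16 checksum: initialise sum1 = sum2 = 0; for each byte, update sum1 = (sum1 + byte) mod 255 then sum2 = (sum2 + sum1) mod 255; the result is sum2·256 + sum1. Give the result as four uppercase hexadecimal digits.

5763

Running sums (mod 255):
  after byte 0 (240): sum1=240, sum2=240
  after byte 1 (122): sum1=107, sum2=92
  after byte 2 (44): sum1=151, sum2=243
  after byte 3 (203): sum1=99, sum2=87
Checksum = sum2·256 + sum1 = 87·256 + 99 = 22371 = 0x5763.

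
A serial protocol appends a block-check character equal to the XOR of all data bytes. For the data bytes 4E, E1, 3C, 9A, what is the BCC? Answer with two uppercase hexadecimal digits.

XOR the bytes together:
  start with 0x4E
  0x4E ⊕ 0xE1 = 0xAF
  0xAF ⊕ 0x3C = 0x93
  0x93 ⊕ 0x9A = 0x09

09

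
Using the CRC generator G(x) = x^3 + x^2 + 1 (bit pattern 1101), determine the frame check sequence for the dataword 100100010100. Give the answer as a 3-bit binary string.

Append 3 zeros: 100100010100000. Divide by 1101 (XOR where the leading bit is 1):
  pos 0: 1001 XOR 1101 = 0100
  pos 1: 1000 XOR 1101 = 0101
  pos 2: 1010 XOR 1101 = 0111
  pos 3: 1110 XOR 1101 = 0011
  pos 5: 1110 XOR 1101 = 0011
  pos 7: 1110 XOR 1101 = 0011
  pos 9: 1100 XOR 1101 = 0001
Remainder (last 3 bits) = 100. This is the CRC / FCS.

100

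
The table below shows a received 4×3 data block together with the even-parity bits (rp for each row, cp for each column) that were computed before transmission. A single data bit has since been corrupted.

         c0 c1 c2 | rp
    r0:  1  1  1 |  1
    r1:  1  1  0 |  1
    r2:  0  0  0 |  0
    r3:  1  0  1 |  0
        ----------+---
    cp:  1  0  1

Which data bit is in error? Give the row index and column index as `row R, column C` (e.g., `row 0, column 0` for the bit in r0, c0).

Recompute each row's even parity and compare to rp:
  r0: data parity 1, sent rp 1 → ok
  r1: data parity 0, sent rp 1 → mismatch
  r2: data parity 0, sent rp 0 → ok
  r3: data parity 0, sent rp 0 → ok
Recompute each column's even parity and compare to cp:
  c0: data parity 1, sent cp 1 → ok
  c1: data parity 0, sent cp 0 → ok
  c2: data parity 0, sent cp 1 → mismatch
Exactly one row (r1) and one column (c2) fail → the flipped bit is at their intersection.

row 1, column 2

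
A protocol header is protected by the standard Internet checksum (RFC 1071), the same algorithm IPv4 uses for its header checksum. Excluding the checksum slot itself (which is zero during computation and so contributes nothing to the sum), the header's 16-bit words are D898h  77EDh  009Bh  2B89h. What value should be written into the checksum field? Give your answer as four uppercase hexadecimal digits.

One's-complement addition (fold any carry out of bit 15 back into bit 0):
  0xD898 + 0x77ED = 0x15085 → wrap carry → 0x5086
  0x5086 + 0x009B = 0x05121
  0x5121 + 0x2B89 = 0x07CAA
One's-complement sum = 0x7CAA.
Checksum = ~0x7CAA & 0xFFFF = 0x8355.

8355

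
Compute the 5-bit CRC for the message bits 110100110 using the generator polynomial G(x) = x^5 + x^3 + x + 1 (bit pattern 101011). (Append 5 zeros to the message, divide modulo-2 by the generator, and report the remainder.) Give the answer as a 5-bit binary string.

Append 5 zeros: 11010011000000. Divide by 101011 (XOR where the leading bit is 1):
  pos 0: 110100 XOR 101011 = 011111
  pos 1: 111111 XOR 101011 = 010100
  pos 2: 101001 XOR 101011 = 000010
  pos 6: 100000 XOR 101011 = 001011
  pos 8: 101100 XOR 101011 = 000111
Remainder (last 5 bits) = 00111. This is the CRC / FCS.

00111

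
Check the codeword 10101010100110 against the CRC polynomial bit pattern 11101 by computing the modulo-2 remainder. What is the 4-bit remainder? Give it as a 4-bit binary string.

Modulo-2 division of 10101010100110 by 11101:
  pos 0: 10101 XOR 11101 = 01000
  pos 1: 10000 XOR 11101 = 01101
  pos 2: 11011 XOR 11101 = 00110
  pos 4: 11001 XOR 11101 = 00100
  pos 6: 10000 XOR 11101 = 01101
  pos 7: 11011 XOR 11101 = 00110
  pos 9: 11010 XOR 11101 = 00111
Remainder = 0111 (nonzero — an error is detected).

0111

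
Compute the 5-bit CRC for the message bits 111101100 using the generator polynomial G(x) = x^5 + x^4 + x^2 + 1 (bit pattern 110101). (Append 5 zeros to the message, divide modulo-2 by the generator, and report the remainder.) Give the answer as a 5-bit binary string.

Append 5 zeros: 11110110000000. Divide by 110101 (XOR where the leading bit is 1):
  pos 0: 111101 XOR 110101 = 001000
  pos 2: 100010 XOR 110101 = 010111
  pos 3: 101110 XOR 110101 = 011011
  pos 4: 110110 XOR 110101 = 000011
  pos 8: 110000 XOR 110101 = 000101
Remainder (last 5 bits) = 00101. This is the CRC / FCS.

00101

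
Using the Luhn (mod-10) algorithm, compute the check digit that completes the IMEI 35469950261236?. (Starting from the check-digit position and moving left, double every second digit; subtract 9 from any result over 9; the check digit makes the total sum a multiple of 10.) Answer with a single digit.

0

Partial digits right→left: 6 3 2 1 6 2 0 5 9 9 6 4 5 3
Double every second digit counting from the check-digit position (so the 1st, 3rd, 5th, ... of the partial from the right).
  doubled (with −9 where >9): 3 4 3 0 9 3 1 → sum 23
  kept as-is: 3 1 2 5 9 4 3 → sum 27
Total = 23 + 27 = 50.
Check digit = (10 − (50 mod 10)) mod 10 = 0.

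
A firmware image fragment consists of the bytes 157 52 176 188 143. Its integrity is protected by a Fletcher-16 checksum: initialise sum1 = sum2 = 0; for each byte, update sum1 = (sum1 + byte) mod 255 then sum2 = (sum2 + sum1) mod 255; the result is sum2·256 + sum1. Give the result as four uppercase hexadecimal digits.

00CE

Running sums (mod 255):
  after byte 0 (157): sum1=157, sum2=157
  after byte 1 (52): sum1=209, sum2=111
  after byte 2 (176): sum1=130, sum2=241
  after byte 3 (188): sum1=63, sum2=49
  after byte 4 (143): sum1=206, sum2=0
Checksum = sum2·256 + sum1 = 0·256 + 206 = 206 = 0x00CE.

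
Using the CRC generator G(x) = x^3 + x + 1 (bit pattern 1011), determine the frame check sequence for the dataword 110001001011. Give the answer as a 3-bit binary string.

Append 3 zeros: 110001001011000. Divide by 1011 (XOR where the leading bit is 1):
  pos 0: 1100 XOR 1011 = 0111
  pos 1: 1110 XOR 1011 = 0101
  pos 2: 1011 XOR 1011 = 0000
  pos 8: 1011 XOR 1011 = 0000
Remainder (last 3 bits) = 000. This is the CRC / FCS.

000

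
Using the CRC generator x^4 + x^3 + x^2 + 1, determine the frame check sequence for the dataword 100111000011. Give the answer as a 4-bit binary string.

Append 4 zeros: 1001110000110000. Divide by 11101 (XOR where the leading bit is 1):
  pos 0: 10011 XOR 11101 = 01110
  pos 1: 11101 XOR 11101 = 00000
  pos 10: 11000 XOR 11101 = 00101
Remainder (last 4 bits) = 1010. This is the CRC / FCS.

1010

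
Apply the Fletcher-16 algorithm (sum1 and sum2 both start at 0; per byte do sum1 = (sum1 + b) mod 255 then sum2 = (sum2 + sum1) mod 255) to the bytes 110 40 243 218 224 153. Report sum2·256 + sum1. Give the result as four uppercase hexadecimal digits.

1BDF

Running sums (mod 255):
  after byte 0 (110): sum1=110, sum2=110
  after byte 1 (40): sum1=150, sum2=5
  after byte 2 (243): sum1=138, sum2=143
  after byte 3 (218): sum1=101, sum2=244
  after byte 4 (224): sum1=70, sum2=59
  after byte 5 (153): sum1=223, sum2=27
Checksum = sum2·256 + sum1 = 27·256 + 223 = 7135 = 0x1BDF.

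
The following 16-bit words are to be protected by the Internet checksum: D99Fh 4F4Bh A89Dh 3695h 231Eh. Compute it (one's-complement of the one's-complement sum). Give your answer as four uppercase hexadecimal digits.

D4C3

One's-complement addition (fold any carry out of bit 15 back into bit 0):
  0xD99F + 0x4F4B = 0x128EA → wrap carry → 0x28EB
  0x28EB + 0xA89D = 0x0D188
  0xD188 + 0x3695 = 0x1081D → wrap carry → 0x081E
  0x081E + 0x231E = 0x02B3C
One's-complement sum = 0x2B3C.
Checksum = ~0x2B3C & 0xFFFF = 0xD4C3.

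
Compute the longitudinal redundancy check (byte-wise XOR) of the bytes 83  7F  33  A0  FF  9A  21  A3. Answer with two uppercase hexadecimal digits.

88

XOR the bytes together:
  start with 0x83
  0x83 ⊕ 0x7F = 0xFC
  0xFC ⊕ 0x33 = 0xCF
  0xCF ⊕ 0xA0 = 0x6F
  0x6F ⊕ 0xFF = 0x90
  0x90 ⊕ 0x9A = 0x0A
  0x0A ⊕ 0x21 = 0x2B
  0x2B ⊕ 0xA3 = 0x88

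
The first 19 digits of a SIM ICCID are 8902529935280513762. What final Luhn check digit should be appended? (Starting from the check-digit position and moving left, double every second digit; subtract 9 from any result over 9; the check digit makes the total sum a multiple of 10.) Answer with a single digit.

3

Partial digits right→left: 2 6 7 3 1 5 0 8 2 5 3 9 9 2 5 2 0 9 8
Double every second digit counting from the check-digit position (so the 1st, 3rd, 5th, ... of the partial from the right).
  doubled (with −9 where >9): 4 5 2 0 4 6 9 1 0 7 → sum 38
  kept as-is: 6 3 5 8 5 9 2 2 9 → sum 49
Total = 38 + 49 = 87.
Check digit = (10 − (87 mod 10)) mod 10 = 3.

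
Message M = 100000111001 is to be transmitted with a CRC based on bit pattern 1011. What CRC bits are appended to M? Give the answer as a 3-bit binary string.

100

Append 3 zeros: 100000111001000. Divide by 1011 (XOR where the leading bit is 1):
  pos 0: 1000 XOR 1011 = 0011
  pos 2: 1100 XOR 1011 = 0111
  pos 3: 1111 XOR 1011 = 0100
  pos 4: 1001 XOR 1011 = 0010
  pos 6: 1010 XOR 1011 = 0001
  pos 9: 1010 XOR 1011 = 0001
Remainder (last 3 bits) = 100. This is the CRC / FCS.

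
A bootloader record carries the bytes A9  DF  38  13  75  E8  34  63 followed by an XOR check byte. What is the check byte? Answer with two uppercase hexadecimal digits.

XOR the bytes together:
  start with 0xA9
  0xA9 ⊕ 0xDF = 0x76
  0x76 ⊕ 0x38 = 0x4E
  0x4E ⊕ 0x13 = 0x5D
  0x5D ⊕ 0x75 = 0x28
  0x28 ⊕ 0xE8 = 0xC0
  0xC0 ⊕ 0x34 = 0xF4
  0xF4 ⊕ 0x63 = 0x97

97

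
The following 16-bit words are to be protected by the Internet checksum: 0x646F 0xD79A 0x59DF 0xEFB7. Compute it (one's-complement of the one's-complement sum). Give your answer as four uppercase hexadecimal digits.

7A5E

One's-complement addition (fold any carry out of bit 15 back into bit 0):
  0x646F + 0xD79A = 0x13C09 → wrap carry → 0x3C0A
  0x3C0A + 0x59DF = 0x095E9
  0x95E9 + 0xEFB7 = 0x185A0 → wrap carry → 0x85A1
One's-complement sum = 0x85A1.
Checksum = ~0x85A1 & 0xFFFF = 0x7A5E.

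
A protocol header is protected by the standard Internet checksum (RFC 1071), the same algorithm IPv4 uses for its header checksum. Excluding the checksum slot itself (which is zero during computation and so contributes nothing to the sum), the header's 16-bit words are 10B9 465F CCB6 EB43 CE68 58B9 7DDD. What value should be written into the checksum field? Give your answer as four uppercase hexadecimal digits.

4BED

One's-complement addition (fold any carry out of bit 15 back into bit 0):
  0x10B9 + 0x465F = 0x05718
  0x5718 + 0xCCB6 = 0x123CE → wrap carry → 0x23CF
  0x23CF + 0xEB43 = 0x10F12 → wrap carry → 0x0F13
  0x0F13 + 0xCE68 = 0x0DD7B
  0xDD7B + 0x58B9 = 0x13634 → wrap carry → 0x3635
  0x3635 + 0x7DDD = 0x0B412
One's-complement sum = 0xB412.
Checksum = ~0xB412 & 0xFFFF = 0x4BED.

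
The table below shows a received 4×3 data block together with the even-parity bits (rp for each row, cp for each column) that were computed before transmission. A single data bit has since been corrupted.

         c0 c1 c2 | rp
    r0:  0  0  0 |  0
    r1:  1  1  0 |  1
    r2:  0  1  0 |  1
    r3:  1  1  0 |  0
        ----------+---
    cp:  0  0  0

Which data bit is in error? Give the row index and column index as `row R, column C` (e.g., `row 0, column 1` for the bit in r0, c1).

Recompute each row's even parity and compare to rp:
  r0: data parity 0, sent rp 0 → ok
  r1: data parity 0, sent rp 1 → mismatch
  r2: data parity 1, sent rp 1 → ok
  r3: data parity 0, sent rp 0 → ok
Recompute each column's even parity and compare to cp:
  c0: data parity 0, sent cp 0 → ok
  c1: data parity 1, sent cp 0 → mismatch
  c2: data parity 0, sent cp 0 → ok
Exactly one row (r1) and one column (c1) fail → the flipped bit is at their intersection.

row 1, column 1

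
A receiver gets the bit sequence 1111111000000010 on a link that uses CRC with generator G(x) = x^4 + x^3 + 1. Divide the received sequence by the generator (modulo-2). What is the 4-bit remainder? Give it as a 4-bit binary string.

1000

Modulo-2 division of 1111111000000010 by 11001:
  pos 0: 11111 XOR 11001 = 00110
  pos 2: 11011 XOR 11001 = 00010
  pos 5: 10000 XOR 11001 = 01001
  pos 6: 10010 XOR 11001 = 01011
  pos 7: 10110 XOR 11001 = 01111
  pos 8: 11110 XOR 11001 = 00111
  pos 10: 11101 XOR 11001 = 00100
Remainder = 1000 (nonzero — an error is detected).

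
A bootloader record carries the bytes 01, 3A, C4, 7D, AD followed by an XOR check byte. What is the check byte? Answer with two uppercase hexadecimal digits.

XOR the bytes together:
  start with 0x01
  0x01 ⊕ 0x3A = 0x3B
  0x3B ⊕ 0xC4 = 0xFF
  0xFF ⊕ 0x7D = 0x82
  0x82 ⊕ 0xAD = 0x2F

2F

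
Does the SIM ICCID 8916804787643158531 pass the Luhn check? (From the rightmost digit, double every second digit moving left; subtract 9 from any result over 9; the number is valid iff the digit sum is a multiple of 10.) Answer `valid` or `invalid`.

From the right, keep odd positions and double even positions (subtract 9 from any doubled value over 9):
  doubled (positions 2,4,...): 6 7 2 8 5 5 0 3 9 → sum 45
  kept (positions 1,3,...): 1 5 5 3 6 8 4 8 1 8 → sum 49
Total = 94.
94 mod 10 = 4, so the number is invalid.

invalid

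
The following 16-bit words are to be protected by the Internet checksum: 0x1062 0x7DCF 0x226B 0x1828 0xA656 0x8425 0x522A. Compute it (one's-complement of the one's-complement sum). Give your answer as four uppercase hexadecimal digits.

BA94

One's-complement addition (fold any carry out of bit 15 back into bit 0):
  0x1062 + 0x7DCF = 0x08E31
  0x8E31 + 0x226B = 0x0B09C
  0xB09C + 0x1828 = 0x0C8C4
  0xC8C4 + 0xA656 = 0x16F1A → wrap carry → 0x6F1B
  0x6F1B + 0x8425 = 0x0F340
  0xF340 + 0x522A = 0x1456A → wrap carry → 0x456B
One's-complement sum = 0x456B.
Checksum = ~0x456B & 0xFFFF = 0xBA94.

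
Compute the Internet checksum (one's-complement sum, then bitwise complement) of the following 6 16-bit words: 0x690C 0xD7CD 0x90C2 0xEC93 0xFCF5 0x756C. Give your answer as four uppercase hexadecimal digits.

One's-complement addition (fold any carry out of bit 15 back into bit 0):
  0x690C + 0xD7CD = 0x140D9 → wrap carry → 0x40DA
  0x40DA + 0x90C2 = 0x0D19C
  0xD19C + 0xEC93 = 0x1BE2F → wrap carry → 0xBE30
  0xBE30 + 0xFCF5 = 0x1BB25 → wrap carry → 0xBB26
  0xBB26 + 0x756C = 0x13092 → wrap carry → 0x3093
One's-complement sum = 0x3093.
Checksum = ~0x3093 & 0xFFFF = 0xCF6C.

CF6C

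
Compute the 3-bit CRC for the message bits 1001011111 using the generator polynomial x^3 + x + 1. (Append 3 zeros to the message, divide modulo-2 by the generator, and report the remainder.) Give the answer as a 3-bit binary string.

Append 3 zeros: 1001011111000. Divide by 1011 (XOR where the leading bit is 1):
  pos 0: 1001 XOR 1011 = 0010
  pos 2: 1001 XOR 1011 = 0010
  pos 4: 1011 XOR 1011 = 0000
  pos 8: 1100 XOR 1011 = 0111
  pos 9: 1110 XOR 1011 = 0101
Remainder (last 3 bits) = 101. This is the CRC / FCS.

101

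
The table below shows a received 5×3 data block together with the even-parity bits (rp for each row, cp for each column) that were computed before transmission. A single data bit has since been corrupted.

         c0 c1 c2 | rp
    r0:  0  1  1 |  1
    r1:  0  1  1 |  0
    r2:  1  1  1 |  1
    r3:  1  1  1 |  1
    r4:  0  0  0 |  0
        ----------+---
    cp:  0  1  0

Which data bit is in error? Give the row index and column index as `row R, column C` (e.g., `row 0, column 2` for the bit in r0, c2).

row 0, column 1

Recompute each row's even parity and compare to rp:
  r0: data parity 0, sent rp 1 → mismatch
  r1: data parity 0, sent rp 0 → ok
  r2: data parity 1, sent rp 1 → ok
  r3: data parity 1, sent rp 1 → ok
  r4: data parity 0, sent rp 0 → ok
Recompute each column's even parity and compare to cp:
  c0: data parity 0, sent cp 0 → ok
  c1: data parity 0, sent cp 1 → mismatch
  c2: data parity 0, sent cp 0 → ok
Exactly one row (r0) and one column (c1) fail → the flipped bit is at their intersection.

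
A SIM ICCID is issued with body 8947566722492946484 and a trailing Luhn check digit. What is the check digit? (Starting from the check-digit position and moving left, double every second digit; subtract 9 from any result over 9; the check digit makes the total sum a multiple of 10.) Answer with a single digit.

8

Partial digits right→left: 4 8 4 6 4 9 2 9 4 2 2 7 6 6 5 7 4 9 8
Double every second digit counting from the check-digit position (so the 1st, 3rd, 5th, ... of the partial from the right).
  doubled (with −9 where >9): 8 8 8 4 8 4 3 1 8 7 → sum 59
  kept as-is: 8 6 9 9 2 7 6 7 9 → sum 63
Total = 59 + 63 = 122.
Check digit = (10 − (122 mod 10)) mod 10 = 8.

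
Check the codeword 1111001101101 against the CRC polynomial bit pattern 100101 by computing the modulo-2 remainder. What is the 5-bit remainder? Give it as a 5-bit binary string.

00000

Modulo-2 division of 1111001101101 by 100101:
  pos 0: 111100 XOR 100101 = 011001
  pos 1: 110011 XOR 100101 = 010110
  pos 2: 101101 XOR 100101 = 001000
  pos 4: 100001 XOR 100101 = 000100
  pos 7: 100101 XOR 100101 = 000000
Remainder = 00000 (zero — the frame passes the CRC check).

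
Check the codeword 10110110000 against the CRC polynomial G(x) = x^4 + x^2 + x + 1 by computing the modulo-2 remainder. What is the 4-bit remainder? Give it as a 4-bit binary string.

0010

Modulo-2 division of 10110110000 by 10111:
  pos 0: 10110 XOR 10111 = 00001
  pos 4: 11100 XOR 10111 = 01011
  pos 5: 10110 XOR 10111 = 00001
Remainder = 0010 (nonzero — an error is detected).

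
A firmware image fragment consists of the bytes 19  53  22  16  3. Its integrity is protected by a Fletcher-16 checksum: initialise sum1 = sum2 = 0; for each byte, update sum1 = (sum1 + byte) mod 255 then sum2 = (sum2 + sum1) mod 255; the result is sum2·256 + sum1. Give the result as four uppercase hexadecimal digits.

Running sums (mod 255):
  after byte 0 (19): sum1=19, sum2=19
  after byte 1 (53): sum1=72, sum2=91
  after byte 2 (22): sum1=94, sum2=185
  after byte 3 (16): sum1=110, sum2=40
  after byte 4 (3): sum1=113, sum2=153
Checksum = sum2·256 + sum1 = 153·256 + 113 = 39281 = 0x9971.

9971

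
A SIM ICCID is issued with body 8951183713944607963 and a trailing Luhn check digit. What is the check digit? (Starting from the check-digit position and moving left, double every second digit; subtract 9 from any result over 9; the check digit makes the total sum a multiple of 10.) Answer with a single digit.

9

Partial digits right→left: 3 6 9 7 0 6 4 4 9 3 1 7 3 8 1 1 5 9 8
Double every second digit counting from the check-digit position (so the 1st, 3rd, 5th, ... of the partial from the right).
  doubled (with −9 where >9): 6 9 0 8 9 2 6 2 1 7 → sum 50
  kept as-is: 6 7 6 4 3 7 8 1 9 → sum 51
Total = 50 + 51 = 101.
Check digit = (10 − (101 mod 10)) mod 10 = 9.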